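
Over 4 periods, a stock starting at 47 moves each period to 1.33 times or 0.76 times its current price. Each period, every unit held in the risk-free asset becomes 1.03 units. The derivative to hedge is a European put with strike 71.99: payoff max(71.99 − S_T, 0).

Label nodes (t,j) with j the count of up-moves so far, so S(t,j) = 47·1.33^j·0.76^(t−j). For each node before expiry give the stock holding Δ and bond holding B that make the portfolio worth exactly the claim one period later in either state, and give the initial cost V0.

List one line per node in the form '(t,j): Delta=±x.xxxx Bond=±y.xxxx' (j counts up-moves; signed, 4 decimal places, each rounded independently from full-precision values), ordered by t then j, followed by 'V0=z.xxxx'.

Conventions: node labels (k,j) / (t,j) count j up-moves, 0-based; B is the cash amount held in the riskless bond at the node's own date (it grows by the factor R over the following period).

The replicating-portfolio and risk-neutral prices coincide; use p* = (1.03−0.76)/(1.33−0.76) = 0.4737 for the latter.
Terminal payoffs: V(4,0)=56.3098, V(4,1)=44.5496, V(4,2)=23.9693, V(4,3)=0.0000, V(4,4)=0.0000
Node (3,0) S=20.6319: V=(p*·44.5496+(1−p*)·56.3098)/1.03=49.2613; Δ=(44.5496−56.3098)/(27.4404−15.6802)=-1.0000; B=V−Δ·S=69.8932
Node (3,1) S=36.1058: V=(p*·23.9693+(1−p*)·44.5496)/1.03=33.7874; Δ=(23.9693−44.5496)/(48.0207−27.4404)=-1.0000; B=V−Δ·S=69.8932
Node (3,2) S=63.1851: V=(p*·0.0000+(1−p*)·23.9693)/1.03=12.2480; Δ=(0.0000−23.9693)/(84.0362−48.0207)=-0.6655; B=V−Δ·S=54.2994
Node (3,3) S=110.5739: V=(p*·0.0000+(1−p*)·0.0000)/1.03=0.0000; Δ=(0.0000−0.0000)/(147.0633−84.0362)=0.0000; B=V−Δ·S=0.0000
Node (2,0) S=27.1472: V=(p*·33.7874+(1−p*)·49.2613)/1.03=40.7103; Δ=(33.7874−49.2613)/(36.1058−20.6319)=-1.0000; B=V−Δ·S=67.8575
Node (2,1) S=47.5076: V=(p*·12.2480+(1−p*)·33.7874)/1.03=22.8976; Δ=(12.2480−33.7874)/(63.1851−36.1058)=-0.7954; B=V−Δ·S=60.6861
Node (2,2) S=83.1383: V=(p*·0.0000+(1−p*)·12.2480)/1.03=6.2586; Δ=(0.0000−12.2480)/(110.5739−63.1851)=-0.2585; B=V−Δ·S=27.7463
Node (1,0) S=35.7200: V=(p*·22.8976+(1−p*)·40.7103)/1.03=31.3327; Δ=(22.8976−40.7103)/(47.5076−27.1472)=-0.8749; B=V−Δ·S=62.5830
Node (1,1) S=62.5100: V=(p*·6.2586+(1−p*)·22.8976)/1.03=14.5786; Δ=(6.2586−22.8976)/(83.1383−47.5076)=-0.4670; B=V−Δ·S=43.7699
Node (0,0) S=47.0000: V=(p*·14.5786+(1−p*)·31.3327)/1.03=22.7151; Δ=(14.5786−31.3327)/(62.5100−35.7200)=-0.6254; B=V−Δ·S=52.1083
Check: Δ(0,0)·S0 + B(0,0) = 22.7151 = V0.

(0,0): Delta=-0.6254 Bond=52.1083
(1,0): Delta=-0.8749 Bond=62.5830
(1,1): Delta=-0.4670 Bond=43.7699
(2,0): Delta=-1.0000 Bond=67.8575
(2,1): Delta=-0.7954 Bond=60.6861
(2,2): Delta=-0.2585 Bond=27.7463
(3,0): Delta=-1.0000 Bond=69.8932
(3,1): Delta=-1.0000 Bond=69.8932
(3,2): Delta=-0.6655 Bond=54.2994
(3,3): Delta=0.0000 Bond=0.0000
V0=22.7151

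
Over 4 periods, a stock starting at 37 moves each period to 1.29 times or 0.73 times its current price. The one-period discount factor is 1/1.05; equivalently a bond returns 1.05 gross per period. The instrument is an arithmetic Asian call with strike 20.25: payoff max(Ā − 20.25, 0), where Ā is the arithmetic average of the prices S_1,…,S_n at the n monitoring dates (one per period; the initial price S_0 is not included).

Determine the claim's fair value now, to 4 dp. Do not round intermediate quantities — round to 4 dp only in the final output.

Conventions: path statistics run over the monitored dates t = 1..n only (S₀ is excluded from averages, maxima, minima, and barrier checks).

price = 17.8575

No-arbitrage gives p* = (R−d)/(u−d) = 0.5714: enumerate every path, weight its payoff by its p*-probability, and discount by R^4.
Enumerate all 2^4 = 16 price paths (U = up ×1.29, D = down ×0.73); each path with k up-moves has probability p*^k·(1−p*)^(4−k).
DDDD: Ā=17.9071, payoff=0.0000, prob=0.033736
UDDD: Ā=31.6440, payoff=11.3940, prob=0.044981
DUDD: Ā=26.4640, payoff=6.2140, prob=0.044981
UUDD: Ā=46.7651, payoff=26.5151, prob=0.059975
DDUD: Ā=22.6826, payoff=2.4326, prob=0.044981
UDUD: Ā=40.0829, payoff=19.8329, prob=0.059975
DUUD: Ā=34.9029, payoff=14.6529, prob=0.059975
UUUD: Ā=61.6778, payoff=41.4278, prob=0.079967
DDDU: Ā=19.9222, payoff=0.0000, prob=0.044981
UDDU: Ā=35.2049, payoff=14.9549, prob=0.059975
DUDU: Ā=30.0249, payoff=9.7749, prob=0.059975
UUDU: Ā=53.0578, payoff=32.8078, prob=0.079967
DDUU: Ā=26.2435, payoff=5.9935, prob=0.059975
UDUU: Ā=46.3756, payoff=26.1256, prob=0.079967
DUUU: Ā=41.1956, payoff=20.9456, prob=0.079967
UUUU: Ā=72.7977, payoff=52.5477, prob=0.106622
Price = Σ prob·payoff / R^4 = 21.705876 / 1.215506 = 17.8575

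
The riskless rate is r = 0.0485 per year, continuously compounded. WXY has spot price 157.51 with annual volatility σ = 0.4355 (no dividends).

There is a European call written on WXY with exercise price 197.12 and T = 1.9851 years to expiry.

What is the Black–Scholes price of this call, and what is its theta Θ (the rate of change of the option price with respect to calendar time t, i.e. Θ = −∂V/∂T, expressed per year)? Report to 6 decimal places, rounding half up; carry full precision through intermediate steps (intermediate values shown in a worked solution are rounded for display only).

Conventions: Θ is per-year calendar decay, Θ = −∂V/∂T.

σ√T = 0.4355·√1.9851 = 0.613592
d₁ = (ln(S/K) + (r+σ²/2)T) / (σ√T) = (ln(157.51/197.12) + (0.0485+0.4355²/2)·1.9851) / 0.613592 = (-0.224324 + 0.284525) / 0.613592 = 0.098112
d₂ = d₁ − σ√T = 0.098112 − 0.613592 = -0.515479
e^{−rT} = 0.908212
N(d₁) = 0.539078,  N(d₂) = 0.303109
Call price V = S·N(d₁) − K·e^{−rT}·N(d₂) = 84.910247 − 54.264643 = 30.645604
φ(d₁) = (1/√(2π))·e^{−d₁²/2} = 0.397027
Θ = −S·φ(d₁)·σ/(2√T) − r·K·e^{−rT}·N(d₂) = −9.664845 − 2.631835 = -12.296680

price = 30.645604
Θ = -12.296680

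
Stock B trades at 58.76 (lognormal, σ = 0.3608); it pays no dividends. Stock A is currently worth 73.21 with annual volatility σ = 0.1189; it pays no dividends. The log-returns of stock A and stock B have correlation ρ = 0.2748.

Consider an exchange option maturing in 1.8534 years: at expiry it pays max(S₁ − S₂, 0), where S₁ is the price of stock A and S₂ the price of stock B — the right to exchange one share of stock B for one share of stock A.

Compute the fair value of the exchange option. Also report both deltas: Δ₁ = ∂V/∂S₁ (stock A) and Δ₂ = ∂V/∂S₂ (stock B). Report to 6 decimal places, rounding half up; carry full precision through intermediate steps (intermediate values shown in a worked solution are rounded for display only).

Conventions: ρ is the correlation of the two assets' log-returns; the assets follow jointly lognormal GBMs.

exchange price = 20.840963
Δ1 = 0.758448
Δ2 = -0.590283

σ_eff = √(σ₁² + σ₂² − 2ρσ₁σ₂) = √(0.1189² + 0.3608² − 2·0.2748·0.1189·0.3608) = 0.347472
d₁ = (ln(S₁/S₂) + (q₂ − q₁ + σ_eff²/2)T) / (σ_eff√T) = (ln(73.21/58.76) + (0.0 − 0.0 + 0.060368)·1.8534) / 0.473047 = 0.701320
d₂ = d₁ − σ_eff√T = 0.701320 − 0.473047 = 0.228274
N(d₁) = 0.758448,  N(d₂) = 0.590283
V = S₁·e^{−q₁T}·N(d₁) − S₂·e^{−q₂T}·N(d₂) = 55.526012 − 34.685049 = 20.840963
Key observation: pricing in stock B-units makes this a unit-strike call on the ratio S₁/S₂ — the risk-free rate cancels and cannot affect the value.
Δ₁ = e^{−q₁T}·N(d₁) = 0.758448;  Δ₂ = −e^{−q₂T}·N(d₂) = -0.590283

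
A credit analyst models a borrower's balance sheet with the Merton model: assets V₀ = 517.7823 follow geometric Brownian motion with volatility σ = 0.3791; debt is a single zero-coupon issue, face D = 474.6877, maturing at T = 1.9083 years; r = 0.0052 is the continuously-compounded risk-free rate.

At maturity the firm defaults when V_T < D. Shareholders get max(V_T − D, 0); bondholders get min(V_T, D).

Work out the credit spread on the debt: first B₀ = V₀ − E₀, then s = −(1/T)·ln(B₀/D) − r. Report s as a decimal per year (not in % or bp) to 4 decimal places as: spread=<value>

spread=0.0975

Work the structural quantities from V₀ = 517.7823 against face 474.6877:
d₁ = [ln(V₀/D) + (r + σ²/2)T] / (σ√T)
   = [ln(517.7823/474.6877) + (0.0052 + 0.5·0.3791²)·1.9083] / (0.3791·√1.9083)
   = [0.086898 + 0.147051] / 0.523693 = 0.446728
d₂ = d₁ − σ√T = 0.446728 − 0.523693 = -0.076966
N(d₁) = 0.672464,  N(d₂) = 0.469325,  e^(−rT) = 0.990126
E₀ = V₀·N(d₁) − D·e^(−rT)·N(d₂)
   = 517.7823·0.672464 − 474.6877·0.990126·0.469325 = 127.606818
B₀ = V₀ − E₀ = 517.7823 − 127.606818 = 390.175482
spread = −(1/T)·ln(B₀/D) − r = −(1/1.9083)·ln(390.175482/474.6877) − 0.0052 = 0.09754093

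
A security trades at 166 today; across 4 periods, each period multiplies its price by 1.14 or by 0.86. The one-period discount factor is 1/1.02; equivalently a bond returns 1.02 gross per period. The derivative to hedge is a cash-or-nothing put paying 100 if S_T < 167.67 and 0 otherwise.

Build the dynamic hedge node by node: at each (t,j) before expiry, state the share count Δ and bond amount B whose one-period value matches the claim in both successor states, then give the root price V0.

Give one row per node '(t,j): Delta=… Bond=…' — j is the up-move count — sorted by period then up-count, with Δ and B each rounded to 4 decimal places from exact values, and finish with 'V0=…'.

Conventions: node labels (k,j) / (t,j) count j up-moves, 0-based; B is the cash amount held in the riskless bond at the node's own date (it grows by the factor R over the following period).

Since d<R<u, set p* = (R−d)/(u−d) = 0.5714; price each node as the discounted p*-expectation of its children.
At maturity the claim pays: V(4,0)=100.0000, V(4,1)=100.0000, V(4,2)=100.0000, V(4,3)=0.0000, V(4,4)=0.0000
(3,0): S=105.5853. Δ = (V_up−V_dn)/(S_up−S_dn) = (100.0000−100.0000)/(120.3672−90.8034) = 0.0000. V = [p*·100.0000 + (1−p*)·100.0000]/1.02 = 98.0392. B = V − Δ·S = 98.0392.
(3,1): S=139.9619. Δ = (V_up−V_dn)/(S_up−S_dn) = (100.0000−100.0000)/(159.5566−120.3672) = 0.0000. V = [p*·100.0000 + (1−p*)·100.0000]/1.02 = 98.0392. B = V − Δ·S = 98.0392.
(3,2): S=185.5309. Δ = (V_up−V_dn)/(S_up−S_dn) = (0.0000−100.0000)/(211.5052−159.5566) = -1.9250. V = [p*·0.0000 + (1−p*)·100.0000]/1.02 = 42.0168. B = V − Δ·S = 399.1597.
(3,3): S=245.9363. Δ = (V_up−V_dn)/(S_up−S_dn) = (0.0000−0.0000)/(280.3674−211.5052) = 0.0000. V = [p*·0.0000 + (1−p*)·0.0000]/1.02 = 0.0000. B = V − Δ·S = 0.0000.
(2,0): S=122.7736. Δ = (V_up−V_dn)/(S_up−S_dn) = (98.0392−98.0392)/(139.9619−105.5853) = 0.0000. V = [p*·98.0392 + (1−p*)·98.0392]/1.02 = 96.1169. B = V − Δ·S = 96.1169.
(2,1): S=162.7464. Δ = (V_up−V_dn)/(S_up−S_dn) = (42.0168−98.0392)/(185.5309−139.9619) = -1.2294. V = [p*·42.0168 + (1−p*)·98.0392]/1.02 = 64.7318. B = V − Δ·S = 264.8118.
(2,2): S=215.7336. Δ = (V_up−V_dn)/(S_up−S_dn) = (0.0000−42.0168)/(245.9363−185.5309) = -0.6956. V = [p*·0.0000 + (1−p*)·42.0168]/1.02 = 17.6541. B = V − Δ·S = 167.7141.
(1,0): S=142.7600. Δ = (V_up−V_dn)/(S_up−S_dn) = (64.7318−96.1169)/(162.7464−122.7736) = -0.7852. V = [p*·64.7318 + (1−p*)·96.1169]/1.02 = 76.6495. B = V − Δ·S = 188.7392.
(1,1): S=189.2400. Δ = (V_up−V_dn)/(S_up−S_dn) = (17.6541−64.7318)/(215.7336−162.7464) = -0.8885. V = [p*·17.6541 + (1−p*)·64.7318]/1.02 = 37.0885. B = V − Δ·S = 205.2230.
(0,0): S=166.0000. Δ = (V_up−V_dn)/(S_up−S_dn) = (37.0885−76.6495)/(189.2400−142.7600) = -0.8511. V = [p*·37.0885 + (1−p*)·76.6495]/1.02 = 52.9836. B = V − Δ·S = 194.2730.
Sanity check at the root: Δ(0,0)·S0 + B(0,0) reproduces V0 = 52.9836.

(0,0): Delta=-0.8511 Bond=194.2730
(1,0): Delta=-0.7852 Bond=188.7392
(1,1): Delta=-0.8885 Bond=205.2230
(2,0): Delta=0.0000 Bond=96.1169
(2,1): Delta=-1.2294 Bond=264.8118
(2,2): Delta=-0.6956 Bond=167.7141
(3,0): Delta=0.0000 Bond=98.0392
(3,1): Delta=0.0000 Bond=98.0392
(3,2): Delta=-1.9250 Bond=399.1597
(3,3): Delta=0.0000 Bond=0.0000
V0=52.9836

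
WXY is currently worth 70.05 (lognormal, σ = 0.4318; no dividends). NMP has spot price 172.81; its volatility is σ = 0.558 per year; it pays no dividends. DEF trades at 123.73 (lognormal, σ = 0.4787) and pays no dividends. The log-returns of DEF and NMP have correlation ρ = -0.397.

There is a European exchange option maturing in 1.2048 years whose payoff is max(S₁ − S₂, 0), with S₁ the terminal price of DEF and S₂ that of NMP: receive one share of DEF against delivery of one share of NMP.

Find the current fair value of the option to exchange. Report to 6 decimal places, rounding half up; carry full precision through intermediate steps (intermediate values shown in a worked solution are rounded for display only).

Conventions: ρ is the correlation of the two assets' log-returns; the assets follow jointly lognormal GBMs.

exchange price = 32.756615

σ_eff = √(σ₁² + σ₂² − 2ρσ₁σ₂) = √(0.4787² + 0.558² − 2·-0.397·0.4787·0.558) = 0.867529
d₁ = (ln(S₁/S₂) + (q₂ − q₁ + σ_eff²/2)T) / (σ_eff√T) = (ln(123.73/172.81) + (0.0 − 0.0 + 0.376303)·1.2048) / 0.952229 = 0.125263
d₂ = d₁ − σ_eff√T = 0.125263 − 0.952229 = -0.826966
N(d₁) = 0.549842,  N(d₂) = 0.204128
V = S₁·e^{−q₁T}·N(d₁) − S₂·e^{−q₂T}·N(d₂) = 68.032003 − 35.275388 = 32.756615
Key observation: pricing in NMP-units makes this a unit-strike call on the ratio S₁/S₂ — the risk-free rate cancels and cannot affect the value.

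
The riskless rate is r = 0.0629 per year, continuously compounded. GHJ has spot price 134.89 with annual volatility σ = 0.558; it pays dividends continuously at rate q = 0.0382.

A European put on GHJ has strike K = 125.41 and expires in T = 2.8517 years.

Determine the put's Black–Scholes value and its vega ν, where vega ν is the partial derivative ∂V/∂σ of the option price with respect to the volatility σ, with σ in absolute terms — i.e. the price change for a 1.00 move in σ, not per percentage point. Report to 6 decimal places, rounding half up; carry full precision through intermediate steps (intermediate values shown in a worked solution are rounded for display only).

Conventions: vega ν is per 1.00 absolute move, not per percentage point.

σ√T = 0.558·√2.8517 = 0.942293
d₁ = (ln(S/K) + (r−q+σ²/2)T) / (σ√T) = (ln(134.89/125.41) + (0.0629−0.0382+0.558²/2)·2.8517) / 0.942293 = (0.072871 + 0.514395) / 0.942293 = 0.623231
d₂ = d₁ − σ√T = 0.623231 − 0.942293 = -0.319062
e^{−rT} = 0.835795
e^{−qT} = 0.896789
N(−d₁) = 0.266566,  N(−d₂) = 0.625160
Put price V = K·e^{−rT}·N(−d₂) − S·e^{−qT}·N(−d₁) = 65.527457 − 32.245948 = 33.281509
φ(d₁) = (1/√(2π))·e^{−d₁²/2} = 0.328523
ν = S·e^{−qT}·φ(d₁)·√T = 67.110146

price = 33.281509
ν = 67.110146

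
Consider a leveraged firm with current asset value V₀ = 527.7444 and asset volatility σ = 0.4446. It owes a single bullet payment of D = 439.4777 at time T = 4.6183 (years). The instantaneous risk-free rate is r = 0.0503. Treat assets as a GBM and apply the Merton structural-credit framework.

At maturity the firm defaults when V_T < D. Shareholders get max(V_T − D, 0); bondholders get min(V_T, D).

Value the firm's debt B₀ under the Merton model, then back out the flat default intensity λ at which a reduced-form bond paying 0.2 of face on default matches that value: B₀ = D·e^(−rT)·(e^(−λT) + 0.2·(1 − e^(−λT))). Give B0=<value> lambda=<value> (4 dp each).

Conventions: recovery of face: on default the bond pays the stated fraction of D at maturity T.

Equity is a call on the firm's assets struck at D = 439.4777:
d₁ = [ln(V₀/D) + (r + σ²/2)T] / (σ√T)
   = [ln(527.7444/439.4777) + (0.0503 + 0.5·0.4446²)·4.6183] / (0.4446·√4.6183)
   = [0.183025 + 0.688748] / 0.955456 = 0.912416
d₂ = d₁ − σ√T = 0.912416 − 0.955456 = -0.043039
N(d₁) = 0.819225,  N(d₂) = 0.482835,  e^(−rT) = 0.792708
E₀ = V₀·N(d₁) − D·e^(−rT)·N(d₂)
   = 527.7444·0.819225 − 439.4777·0.792708·0.482835 = 264.132658
B₀ = V₀ − E₀ = 527.7444 − 264.132658 = 263.611742
e^(−λT) = (B₀·e^(rT)/D − 0.2)/(1 − 0.2) = (263.6117·1.261499/439.4777 − 0.2)/0.8 = 0.69585524
λ = −ln(0.69585524)/4.6183 = 0.078517

B0=263.6117 lambda=0.0785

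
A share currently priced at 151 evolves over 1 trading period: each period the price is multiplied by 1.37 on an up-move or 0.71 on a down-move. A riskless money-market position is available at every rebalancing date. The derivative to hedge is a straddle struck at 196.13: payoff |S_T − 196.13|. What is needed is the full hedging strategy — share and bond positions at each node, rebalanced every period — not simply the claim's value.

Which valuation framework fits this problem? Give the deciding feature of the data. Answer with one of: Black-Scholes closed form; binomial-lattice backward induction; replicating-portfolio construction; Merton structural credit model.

Key observation: the task asks for the hedge itself — share and bond holdings at every node of the 1-period tree on spot 151 with factors 1.37/0.71 — which is exactly what the replicating-portfolio construction produces.

framework: replicating-portfolio construction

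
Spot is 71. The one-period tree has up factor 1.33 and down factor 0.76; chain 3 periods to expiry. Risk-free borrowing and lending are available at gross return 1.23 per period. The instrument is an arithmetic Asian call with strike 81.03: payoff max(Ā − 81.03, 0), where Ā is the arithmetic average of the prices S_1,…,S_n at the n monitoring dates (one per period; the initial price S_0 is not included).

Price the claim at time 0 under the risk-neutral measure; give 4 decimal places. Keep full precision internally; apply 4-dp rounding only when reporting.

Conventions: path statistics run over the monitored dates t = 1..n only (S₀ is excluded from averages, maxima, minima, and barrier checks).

price = 16.4008

Risk-neutral up-probability p* = (R−d)/(u−d) = (1.23−0.76)/(1.33−0.76) = 0.8246; the claim prices as the p*-weighted sum of path payoffs discounted by R^3.
Enumerate all 2^3 = 8 price paths (U = up ×1.33, D = down ×0.76); each path with k up-moves has probability p*^k·(1−p*)^(3−k).
DDD: Ā=42.0456, payoff=0.0000, prob=0.005400
UDD: Ā=73.5799, payoff=0.0000, prob=0.025379
DUD: Ā=60.0899, payoff=0.0000, prob=0.025379
UUD: Ā=105.1572, payoff=24.1272, prob=0.119281
DDU: Ā=49.8375, payoff=0.0000, prob=0.025379
UDU: Ā=87.2155, payoff=6.1855, prob=0.119281
DUU: Ā=73.7255, payoff=0.0000, prob=0.119281
UUU: Ā=129.0197, payoff=47.9897, prob=0.560621
Price = Σ prob·payoff / R^3 = 30.519756 / 1.860867 = 16.4008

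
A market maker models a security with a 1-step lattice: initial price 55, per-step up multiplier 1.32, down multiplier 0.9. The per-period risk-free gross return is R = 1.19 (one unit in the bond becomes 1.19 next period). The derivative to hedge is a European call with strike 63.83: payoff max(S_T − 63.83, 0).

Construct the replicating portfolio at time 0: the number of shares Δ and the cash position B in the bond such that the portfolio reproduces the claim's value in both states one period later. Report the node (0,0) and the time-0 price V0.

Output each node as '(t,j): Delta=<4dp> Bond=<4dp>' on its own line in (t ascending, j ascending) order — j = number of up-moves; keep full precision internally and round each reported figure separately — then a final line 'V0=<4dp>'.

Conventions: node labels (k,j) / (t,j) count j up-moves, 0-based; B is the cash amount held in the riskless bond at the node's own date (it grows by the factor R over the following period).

(0,0): Delta=0.3797 Bond=-15.7923
V0=5.0886

Under the risk-neutral measure, an up-move has probability p* = (R−d)/(u−d) = 0.6905 and values discount at R = 1.19.
Terminal payoffs: V(1,0)=0.0000, V(1,1)=8.7700
  t=0,j=0: stock 55.0000 → up 72.6000 (V=8.7700), down 49.5000 (V=0.0000). Price 5.0886; hedge Δ=0.3797, bond B=-15.7923.
Sanity check at the root: Δ(0,0)·S0 + B(0,0) reproduces V0 = 5.0886.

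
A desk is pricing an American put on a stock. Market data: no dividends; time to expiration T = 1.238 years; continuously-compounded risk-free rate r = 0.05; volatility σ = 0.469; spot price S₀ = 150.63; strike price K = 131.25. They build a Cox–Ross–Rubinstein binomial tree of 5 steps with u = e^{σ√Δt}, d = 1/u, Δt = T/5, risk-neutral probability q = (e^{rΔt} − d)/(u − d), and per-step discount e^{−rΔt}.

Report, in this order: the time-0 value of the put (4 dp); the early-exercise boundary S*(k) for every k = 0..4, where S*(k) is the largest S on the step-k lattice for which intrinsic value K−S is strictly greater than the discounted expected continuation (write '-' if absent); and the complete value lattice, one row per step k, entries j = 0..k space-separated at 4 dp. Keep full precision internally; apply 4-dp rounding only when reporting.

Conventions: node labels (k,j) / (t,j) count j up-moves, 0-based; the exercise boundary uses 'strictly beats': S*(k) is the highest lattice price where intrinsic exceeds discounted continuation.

price = 17.7933
boundary = - - - 74.7920 94.4512
tree:
17.7933
27.0732 7.7332
39.9297 13.2003 1.7333
56.4580 22.2309 3.3010 0.0000
72.0252 36.7988 6.2865 0.0000 0.0000
84.3523 56.4580 11.9722 0.0000 0.0000 0.0000

Δt=0.24760, u=1.26285, d=0.79186, q=0.46837, disc=e^(-rΔt)=0.98770
k=5 terminal: V=max(K-S,0) → 84.3523 56.4580 11.9722 0.0000 0.0000 0.0000
k=4: j=0 S=59.2248 intr=72.0252 cont=70.4104 V=72.0252[EX]; j=1 S=94.4512 intr=36.7988 cont=35.1840 V=36.7988[EX]; j=2 S=150.6300 intr=0.0000 cont=6.2865 V=6.2865[hold]; j=3 S=240.2235 intr=0.0000 cont=0.0000 V=0.0000[hold]; j=4 S=383.1066 intr=0.0000 cont=0.0000 V=0.0000[hold]  S*(4)=94.4512
k=3: j=0 S=74.7920 intr=56.4580 cont=54.8431 V=56.4580[EX]; j=1 S=119.2778 intr=11.9722 cont=22.2309 V=22.2309[hold]; j=2 S=190.2232 intr=0.0000 cont=3.3010 V=3.3010[hold]; j=3 S=303.3665 intr=0.0000 cont=0.0000 V=0.0000[hold]  S*(3)=74.7920
k=2: j=0 S=94.4512 intr=36.7988 cont=39.9297 V=39.9297[hold]; j=1 S=150.6300 intr=0.0000 cont=13.2003 V=13.2003[hold]; j=2 S=240.2235 intr=0.0000 cont=1.7333 V=1.7333[hold]  S*(2)=-
k=1: j=0 S=119.2778 intr=11.9722 cont=27.0732 V=27.0732[hold]; j=1 S=190.2232 intr=0.0000 cont=7.7332 V=7.7332[hold]  S*(1)=-
k=0: j=0 S=150.6300 intr=0.0000 cont=17.7933 V=17.7933[hold]  S*(0)=-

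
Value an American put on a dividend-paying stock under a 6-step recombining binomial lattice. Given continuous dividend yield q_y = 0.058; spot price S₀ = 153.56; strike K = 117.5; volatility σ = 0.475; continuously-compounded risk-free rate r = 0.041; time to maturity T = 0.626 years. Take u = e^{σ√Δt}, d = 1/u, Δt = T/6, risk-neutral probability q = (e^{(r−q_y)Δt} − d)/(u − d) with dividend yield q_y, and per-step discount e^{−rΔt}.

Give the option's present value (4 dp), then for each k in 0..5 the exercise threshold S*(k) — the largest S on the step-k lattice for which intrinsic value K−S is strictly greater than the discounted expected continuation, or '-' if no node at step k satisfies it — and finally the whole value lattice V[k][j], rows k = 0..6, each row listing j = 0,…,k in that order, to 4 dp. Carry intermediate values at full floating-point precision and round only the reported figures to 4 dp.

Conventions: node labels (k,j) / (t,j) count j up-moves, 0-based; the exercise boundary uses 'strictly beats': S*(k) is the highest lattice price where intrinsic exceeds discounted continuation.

params: Δt=0.10433 u=1.16582 d=0.85776 q=0.45597 e^(-rΔt)=0.99573
t_6 payoffs: 56.3382 34.3722 4.5173 0.0000 0.0000 0.0000 0.0000
t_5: node(5,0) S=71.3039 payoff=46.1961 vs cont=46.1248 → 46.1961 [stop]  node(5,1) S=96.9123 payoff=20.5877 vs cont=20.6708 → 20.6708 [wait]  node(5,2) S=131.7180 payoff=0.0000 vs cont=2.4471 → 2.4471 [wait]  node(5,3) S=179.0239 payoff=0.0000 vs cont=0.0000 → 0.0000 [wait]  node(5,4) S=243.3196 payoff=0.0000 vs cont=0.0000 → 0.0000 [wait]  node(5,5) S=330.7068 payoff=0.0000 vs cont=0.0000 → 0.0000 [wait]  ⇒ S*(5)=71.3039
t_4: node(4,0) S=83.1278 payoff=34.3722 vs cont=34.4099 → 34.4099 [wait]  node(4,1) S=112.9827 payoff=4.5173 vs cont=12.3086 → 12.3086 [wait]  node(4,2) S=153.5600 payoff=0.0000 vs cont=1.3256 → 1.3256 [wait]  node(4,3) S=208.7104 payoff=0.0000 vs cont=0.0000 → 0.0000 [wait]  node(4,4) S=283.6679 payoff=0.0000 vs cont=0.0000 → 0.0000 [wait]  ⇒ S*(4)=-
t_3: node(3,0) S=96.9123 payoff=20.5877 vs cont=24.2286 → 24.2286 [wait]  node(3,1) S=131.7180 payoff=0.0000 vs cont=7.2696 → 7.2696 [wait]  node(3,2) S=179.0239 payoff=0.0000 vs cont=0.7181 → 0.7181 [wait]  node(3,3) S=243.3196 payoff=0.0000 vs cont=0.0000 → 0.0000 [wait]  ⇒ S*(3)=-
t_2: node(2,0) S=112.9827 payoff=4.5173 vs cont=16.4255 → 16.4255 [wait]  node(2,1) S=153.5600 payoff=0.0000 vs cont=4.2641 → 4.2641 [wait]  node(2,2) S=208.7104 payoff=0.0000 vs cont=0.3890 → 0.3890 [wait]  ⇒ S*(2)=-
t_1: node(1,0) S=131.7180 payoff=0.0000 vs cont=10.8338 → 10.8338 [wait]  node(1,1) S=179.0239 payoff=0.0000 vs cont=2.4865 → 2.4865 [wait]  ⇒ S*(1)=-
t_0: node(0,0) S=153.5600 payoff=0.0000 vs cont=6.9977 → 6.9977 [wait]  ⇒ S*(0)=-

price = 6.9977
boundary = - - - - - 71.3039
tree:
6.9977
10.8338 2.4865
16.4255 4.2641 0.3890
24.2286 7.2696 0.7181 0.0000
34.4099 12.3086 1.3256 0.0000 0.0000
46.1961 20.6708 2.4471 0.0000 0.0000 0.0000
56.3382 34.3722 4.5173 0.0000 0.0000 0.0000 0.0000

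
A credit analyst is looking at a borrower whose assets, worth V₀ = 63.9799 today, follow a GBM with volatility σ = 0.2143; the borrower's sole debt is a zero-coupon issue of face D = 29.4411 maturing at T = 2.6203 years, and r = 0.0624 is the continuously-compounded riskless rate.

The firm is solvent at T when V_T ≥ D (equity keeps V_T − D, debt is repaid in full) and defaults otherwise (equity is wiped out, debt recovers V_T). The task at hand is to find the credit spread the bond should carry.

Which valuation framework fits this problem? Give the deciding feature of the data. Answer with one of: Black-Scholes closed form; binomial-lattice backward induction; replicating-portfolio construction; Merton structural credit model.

Key observation: the asked-for credit quantity lives on the firm's capital structure — asset value, asset volatility, debt face 29.4411 — which is the structural model's domain.

framework: Merton structural credit model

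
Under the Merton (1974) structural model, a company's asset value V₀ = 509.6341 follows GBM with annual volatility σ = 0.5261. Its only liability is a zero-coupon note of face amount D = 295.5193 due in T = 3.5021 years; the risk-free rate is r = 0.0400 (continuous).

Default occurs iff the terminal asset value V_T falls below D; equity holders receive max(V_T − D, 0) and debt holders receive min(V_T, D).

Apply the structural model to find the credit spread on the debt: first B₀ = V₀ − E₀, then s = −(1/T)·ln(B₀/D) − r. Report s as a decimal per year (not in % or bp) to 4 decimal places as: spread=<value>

Equity is a call on the firm's assets struck at D = 295.5193:
d₁ = [ln(V₀/D) + (r + σ²/2)T] / (σ√T)
   = [ln(509.6341/295.5193) + (0.0400 + 0.5·0.5261²)·3.5021] / (0.5261·√3.5021)
   = [0.544959 + 0.624742] / 0.984538 = 1.188070
d₂ = d₁ − σ√T = 1.188070 − 0.984538 = 0.203532
N(d₁) = 0.882597,  N(d₂) = 0.580640,  e^(−rT) = 0.869285
E₀ = V₀·N(d₁) − D·e^(−rT)·N(d₂)
   = 509.6341·0.882597 − 295.5193·0.869285·0.580640 = 300.640560
B₀ = V₀ − E₀ = 509.6341 − 300.640560 = 208.993540
spread = −(1/T)·ln(B₀/D) − r = −(1/3.5021)·ln(208.993540/295.5193) − 0.0400 = 0.05892088

spread=0.0589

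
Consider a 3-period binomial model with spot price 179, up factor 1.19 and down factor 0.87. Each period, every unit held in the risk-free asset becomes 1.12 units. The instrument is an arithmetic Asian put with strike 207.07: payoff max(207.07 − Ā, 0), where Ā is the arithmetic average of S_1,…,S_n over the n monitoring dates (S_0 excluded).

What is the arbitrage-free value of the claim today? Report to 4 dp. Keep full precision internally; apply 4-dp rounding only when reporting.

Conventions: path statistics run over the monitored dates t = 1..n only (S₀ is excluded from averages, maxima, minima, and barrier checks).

price = 5.5890

Set p* = 0.7812 (from d < R < u); the path-dependent value is the discounted p*-expectation over all price paths.
Enumerate all 2^3 = 8 price paths (U = up ×1.19, D = down ×0.87); each path with k up-moves has probability p*^k·(1−p*)^(3−k).
DDD: Ā=136.3624, payoff=70.7076, prob=0.010468
UDD: Ā=186.5187, payoff=20.5513, prob=0.037384
DUD: Ā=167.4253, payoff=39.6447, prob=0.037384
UUD: Ā=229.0071, payoff=0.0000, prob=0.133514
DDU: Ā=150.8141, payoff=56.2559, prob=0.037384
UDU: Ā=206.2860, payoff=0.7840, prob=0.133514
DUU: Ā=187.1927, payoff=19.8773, prob=0.133514
UUU: Ā=256.0451, payoff=0.0000, prob=0.476837
Price = Σ prob·payoff / R^3 = 7.852165 / 1.404928 = 5.5890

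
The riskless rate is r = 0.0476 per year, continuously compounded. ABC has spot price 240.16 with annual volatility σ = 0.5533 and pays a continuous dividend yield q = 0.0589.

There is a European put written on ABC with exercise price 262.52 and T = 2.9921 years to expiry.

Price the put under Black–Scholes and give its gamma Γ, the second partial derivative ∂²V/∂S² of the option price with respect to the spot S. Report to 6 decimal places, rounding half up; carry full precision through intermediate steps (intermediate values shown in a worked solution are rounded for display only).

σ√T = 0.5533·√2.9921 = 0.957081
d₁ = (ln(S/K) + (r−q+σ²/2)T) / (σ√T) = (ln(240.16/262.52) + (0.0476−0.0589+0.5533²/2)·2.9921) / 0.957081 = (-0.089022 + 0.424191) / 0.957081 = 0.350200
d₂ = d₁ − σ√T = 0.350200 − 0.957081 = -0.606881
e^{−rT} = 0.867253
e^{−qT} = 0.838421
N(−d₁) = 0.363094,  N(−d₂) = 0.728035
Put price V = K·e^{−rT}·N(−d₂) − S·e^{−qT}·N(−d₁) = 165.752783 − 73.110965 = 92.641818
φ(d₁) = (1/√(2π))·e^{−d₁²/2} = 0.375214
Γ = e^{−qT}·φ(d₁) / (S·σ·√T) = 0.001369

price = 92.641818
Γ = 0.001369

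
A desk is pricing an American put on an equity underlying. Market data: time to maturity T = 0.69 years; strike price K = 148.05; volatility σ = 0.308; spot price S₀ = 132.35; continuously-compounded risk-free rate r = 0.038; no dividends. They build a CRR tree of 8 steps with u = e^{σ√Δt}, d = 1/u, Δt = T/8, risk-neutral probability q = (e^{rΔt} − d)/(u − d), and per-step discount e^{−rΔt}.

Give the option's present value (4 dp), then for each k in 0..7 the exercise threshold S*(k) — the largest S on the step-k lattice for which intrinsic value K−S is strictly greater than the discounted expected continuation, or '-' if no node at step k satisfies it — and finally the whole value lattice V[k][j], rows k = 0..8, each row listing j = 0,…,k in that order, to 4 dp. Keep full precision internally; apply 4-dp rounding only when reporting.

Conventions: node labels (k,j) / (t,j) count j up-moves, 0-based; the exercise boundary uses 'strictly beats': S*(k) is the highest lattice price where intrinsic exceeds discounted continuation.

price = 21.7928
boundary = - - - 100.8956 110.4476 100.8956 110.4476 120.9038
tree:
21.7928
29.1477 14.4493
37.7305 20.6029 8.2803
47.1544 28.3864 12.8154 3.7181
55.8803 37.6024 19.1919 6.4086 1.0036
63.8515 47.1544 27.5749 10.7845 1.9960 0.0000
71.1333 55.8803 37.6024 17.5488 3.9695 0.0000 0.0000
77.7854 63.8515 47.1544 27.1462 7.8944 0.0000 0.0000 0.0000
83.8622 71.1333 55.8803 37.6024 15.7000 0.0000 0.0000 0.0000 0.0000

params: Δt=0.08625 u=1.09467 d=0.91352 q=0.49552 e^(-rΔt)=0.99673
t_8 payoffs: 83.8622 71.1333 55.8803 37.6024 15.7000 0.0000 0.0000 0.0000 0.0000
t_7: node(7,0) S=70.2646 payoff=77.7854 vs cont=77.3009 → 77.7854 [stop]  node(7,1) S=84.1985 payoff=63.8515 vs cont=63.3670 → 63.8515 [stop]  node(7,2) S=100.8956 payoff=47.1544 vs cont=46.6700 → 47.1544 [stop]  node(7,3) S=120.9038 payoff=27.1462 vs cont=26.6617 → 27.1462 [stop]  node(7,4) S=144.8798 payoff=3.1702 vs cont=7.8944 → 7.8944 [wait]  node(7,5) S=173.6104 payoff=0.0000 vs cont=0.0000 → 0.0000 [wait]  node(7,6) S=208.0384 payoff=0.0000 vs cont=0.0000 → 0.0000 [wait]  node(7,7) S=249.2937 payoff=0.0000 vs cont=0.0000 → 0.0000 [wait]  ⇒ S*(7)=120.9038
t_6: node(6,0) S=76.9167 payoff=71.1333 vs cont=70.6489 → 71.1333 [stop]  node(6,1) S=92.1697 payoff=55.8803 vs cont=55.3958 → 55.8803 [stop]  node(6,2) S=110.4476 payoff=37.6024 vs cont=37.1180 → 37.6024 [stop]  node(6,3) S=132.3500 payoff=15.7000 vs cont=17.5488 → 17.5488 [wait]  node(6,4) S=158.5958 payoff=0.0000 vs cont=3.9695 → 3.9695 [wait]  node(6,5) S=190.0464 payoff=0.0000 vs cont=0.0000 → 0.0000 [wait]  node(6,6) S=227.7337 payoff=0.0000 vs cont=0.0000 → 0.0000 [wait]  ⇒ S*(6)=110.4476
t_5: node(5,0) S=84.1985 payoff=63.8515 vs cont=63.3670 → 63.8515 [stop]  node(5,1) S=100.8956 payoff=47.1544 vs cont=46.6700 → 47.1544 [stop]  node(5,2) S=120.9038 payoff=27.1462 vs cont=27.5749 → 27.5749 [wait]  node(5,3) S=144.8798 payoff=3.1702 vs cont=10.7845 → 10.7845 [wait]  node(5,4) S=173.6104 payoff=0.0000 vs cont=1.9960 → 1.9960 [wait]  node(5,5) S=208.0384 payoff=0.0000 vs cont=0.0000 → 0.0000 [wait]  ⇒ S*(5)=100.8956
t_4: node(4,0) S=92.1697 payoff=55.8803 vs cont=55.3958 → 55.8803 [stop]  node(4,1) S=110.4476 payoff=37.6024 vs cont=37.3297 → 37.6024 [stop]  node(4,2) S=132.3500 payoff=15.7000 vs cont=19.1919 → 19.1919 [wait]  node(4,3) S=158.5958 payoff=0.0000 vs cont=6.4086 → 6.4086 [wait]  node(4,4) S=190.0464 payoff=0.0000 vs cont=1.0036 → 1.0036 [wait]  ⇒ S*(4)=110.4476
t_3: node(3,0) S=100.8956 payoff=47.1544 vs cont=46.6700 → 47.1544 [stop]  node(3,1) S=120.9038 payoff=27.1462 vs cont=28.3864 → 28.3864 [wait]  node(3,2) S=144.8798 payoff=3.1702 vs cont=12.8154 → 12.8154 [wait]  node(3,3) S=173.6104 payoff=0.0000 vs cont=3.7181 → 3.7181 [wait]  ⇒ S*(3)=100.8956
t_2: node(2,0) S=110.4476 payoff=37.6024 vs cont=37.7305 → 37.7305 [wait]  node(2,1) S=132.3500 payoff=15.7000 vs cont=20.6029 → 20.6029 [wait]  node(2,2) S=158.5958 payoff=0.0000 vs cont=8.2803 → 8.2803 [wait]  ⇒ S*(2)=-
t_1: node(1,0) S=120.9038 payoff=27.1462 vs cont=29.1477 → 29.1477 [wait]  node(1,1) S=144.8798 payoff=3.1702 vs cont=14.4493 → 14.4493 [wait]  ⇒ S*(1)=-
t_0: node(0,0) S=132.3500 payoff=15.7000 vs cont=21.7928 → 21.7928 [wait]  ⇒ S*(0)=-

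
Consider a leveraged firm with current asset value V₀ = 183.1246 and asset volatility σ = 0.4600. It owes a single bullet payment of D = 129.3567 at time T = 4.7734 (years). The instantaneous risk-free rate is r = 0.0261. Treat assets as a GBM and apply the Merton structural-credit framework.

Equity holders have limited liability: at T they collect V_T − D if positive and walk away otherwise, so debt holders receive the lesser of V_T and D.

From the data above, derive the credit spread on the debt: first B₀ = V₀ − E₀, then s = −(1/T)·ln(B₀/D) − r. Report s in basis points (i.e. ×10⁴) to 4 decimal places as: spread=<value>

spread=596.4044

With assets at 183.1246 and a single debt payment of 129.3567 at 4.7734 years:
d₁ = [ln(V₀/D) + (r + σ²/2)T] / (σ√T)
   = [ln(183.1246/129.3567) + (0.0261 + 0.5·0.4600²)·4.7734] / (0.4600·√4.7734)
   = [0.347593 + 0.629611] / 1.005013 = 0.972330
d₂ = d₁ − σ√T = 0.972330 − 1.005013 = -0.032683
N(d₁) = 0.834557,  N(d₂) = 0.486964,  e^(−rT) = 0.882863
E₀ = V₀·N(d₁) − D·e^(−rT)·N(d₂)
   = 183.1246·0.834557 − 129.3567·0.882863·0.486964 = 97.214594
B₀ = V₀ − E₀ = 183.1246 − 97.214594 = 85.910006
spread = −(1/T)·ln(B₀/D) − r = −(1/4.7734)·ln(85.910006/129.3567) − 0.0261 = 0.05964044
in basis points: 0.05964044 × 10⁴ = 596.4044 bp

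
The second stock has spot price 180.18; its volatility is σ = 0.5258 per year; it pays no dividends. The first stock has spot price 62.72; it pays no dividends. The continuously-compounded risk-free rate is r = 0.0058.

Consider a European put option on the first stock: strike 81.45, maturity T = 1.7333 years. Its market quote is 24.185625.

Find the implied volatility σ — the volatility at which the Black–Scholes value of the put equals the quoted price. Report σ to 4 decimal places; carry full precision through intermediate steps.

sigma = 0.3601

At σ = 0.3601 the Black–Scholes value reproduces the quote:
σ√T = 0.3601·√1.7333 = 0.474089
d₁ = (ln(S/K) + (r+σ²/2)T) / (σ√T) = (ln(62.72/81.45) + (0.0058+0.3601²/2)·1.7333) / 0.474089 = (-0.261309 + 0.122433) / 0.474089 = -0.292931
d₂ = d₁ − σ√T = -0.292931 − 0.474089 = -0.767020
e^{−rT} = 0.989997
N(−d₁) = 0.615213,  N(−d₂) = 0.778465
V = K·e^{−rT}·N(−d₂) − S·N(−d₁) = 62.771765 − 38.586140 = 24.185625 (the observed quote) — the price is monotone increasing in volatility, hence this σ is the only solution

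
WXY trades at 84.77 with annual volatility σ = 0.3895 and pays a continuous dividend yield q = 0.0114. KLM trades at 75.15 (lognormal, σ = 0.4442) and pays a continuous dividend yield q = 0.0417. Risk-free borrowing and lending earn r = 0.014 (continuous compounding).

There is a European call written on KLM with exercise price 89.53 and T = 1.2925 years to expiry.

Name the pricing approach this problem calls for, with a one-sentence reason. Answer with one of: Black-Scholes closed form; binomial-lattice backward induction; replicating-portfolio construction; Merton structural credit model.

Key observation: the instrument is a plain European call (strike 89.53) on a lognormal asset; the exact continuous-time formula applies directly.

framework: Black-Scholes closed form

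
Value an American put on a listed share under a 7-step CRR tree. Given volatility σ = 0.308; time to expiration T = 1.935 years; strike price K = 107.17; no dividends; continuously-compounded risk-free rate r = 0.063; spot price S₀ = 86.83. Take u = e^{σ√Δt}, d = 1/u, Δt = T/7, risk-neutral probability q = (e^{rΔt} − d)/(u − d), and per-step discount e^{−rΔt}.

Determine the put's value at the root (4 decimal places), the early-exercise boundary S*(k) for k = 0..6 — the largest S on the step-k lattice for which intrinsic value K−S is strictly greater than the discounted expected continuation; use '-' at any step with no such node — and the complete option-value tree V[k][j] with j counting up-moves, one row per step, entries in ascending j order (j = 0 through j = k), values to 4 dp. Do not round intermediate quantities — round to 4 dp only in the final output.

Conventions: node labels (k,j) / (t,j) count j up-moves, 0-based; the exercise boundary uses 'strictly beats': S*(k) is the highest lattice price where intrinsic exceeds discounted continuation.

price = 23.3764
boundary = - 73.8486 62.8079 73.8486 62.8079 73.8486 86.8300
tree:
23.3764
33.3214 14.7580
44.3621 22.5855 7.8501
53.7521 33.3214 13.1910 3.0609
61.7383 44.3621 21.4529 5.8181 0.5544
68.5305 53.7521 33.3214 10.9472 1.1599 0.0000
74.3073 61.7383 44.3621 20.3400 2.4266 0.0000 0.0000
79.2204 68.5305 53.7521 33.3214 5.0766 0.0000 0.0000 0.0000

Δt=0.27643, u=1.17578, d=0.85050, q=0.51361, disc=e^(-rΔt)=0.98274
k=7 terminal: V=max(K-S,0) → 79.2204 68.5305 53.7521 33.3214 5.0766 0.0000 0.0000 0.0000
k=6: j=0 S=32.8627 intr=74.3073 cont=72.4571 V=74.3073[EX]; j=1 S=45.4317 intr=61.7383 cont=59.8881 V=61.7383[EX]; j=2 S=62.8079 intr=44.3621 cont=42.5119 V=44.3621[EX]; j=3 S=86.8300 intr=20.3400 cont=18.4898 V=20.3400[EX]; j=4 S=120.0398 intr=0.0000 cont=2.4266 V=2.4266[hold]; j=5 S=165.9513 intr=0.0000 cont=0.0000 V=0.0000[hold]; j=6 S=229.4225 intr=0.0000 cont=0.0000 V=0.0000[hold]  S*(6)=86.8300
k=5: j=0 S=38.6395 intr=68.5305 cont=66.6803 V=68.5305[EX]; j=1 S=53.4179 intr=53.7521 cont=51.9019 V=53.7521[EX]; j=2 S=73.8486 intr=33.3214 cont=31.4712 V=33.3214[EX]; j=3 S=102.0934 intr=5.0766 cont=10.9472 V=10.9472[hold]; j=4 S=141.1409 intr=0.0000 cont=1.1599 V=1.1599[hold]; j=5 S=195.1230 intr=0.0000 cont=0.0000 V=0.0000[hold]  S*(5)=73.8486
k=4: j=0 S=45.4317 intr=61.7383 cont=59.8881 V=61.7383[EX]; j=1 S=62.8079 intr=44.3621 cont=42.5119 V=44.3621[EX]; j=2 S=86.8300 intr=20.3400 cont=21.4529 V=21.4529[hold]; j=3 S=120.0398 intr=0.0000 cont=5.8181 V=5.8181[hold]; j=4 S=165.9513 intr=0.0000 cont=0.5544 V=0.5544[hold]  S*(4)=62.8079
k=3: j=0 S=53.4179 intr=53.7521 cont=51.9019 V=53.7521[EX]; j=1 S=73.8486 intr=33.3214 cont=32.0330 V=33.3214[EX]; j=2 S=102.0934 intr=5.0766 cont=13.1910 V=13.1910[hold]; j=3 S=141.1409 intr=0.0000 cont=3.0609 V=3.0609[hold]  S*(3)=73.8486
k=2: j=0 S=62.8079 intr=44.3621 cont=42.5119 V=44.3621[EX]; j=1 S=86.8300 intr=20.3400 cont=22.5855 V=22.5855[hold]; j=2 S=120.0398 intr=0.0000 cont=7.8501 V=7.8501[hold]  S*(2)=62.8079
k=1: j=0 S=73.8486 intr=33.3214 cont=32.6046 V=33.3214[EX]; j=1 S=102.0934 intr=5.0766 cont=14.7580 V=14.7580[hold]  S*(1)=73.8486
k=0: j=0 S=86.8300 intr=20.3400 cont=23.3764 V=23.3764[hold]  S*(0)=-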